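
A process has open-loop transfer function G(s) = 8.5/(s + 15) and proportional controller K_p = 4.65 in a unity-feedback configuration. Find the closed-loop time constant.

τ = 0.0183 s

Closed-loop transfer function: T(s) = K_p·G(s)/(1 + K_p·G(s)) = 39.53/(s + 15 + 39.53) = 39.53/(s + 54.53).
Time constant τ = 1/54.53 = 0.0183 s.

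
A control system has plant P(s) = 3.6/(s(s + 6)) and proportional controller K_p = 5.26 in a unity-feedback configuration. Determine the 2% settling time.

The closed-loop denominator s² + 6s + 18.94 gives ω_n = √18.94 = 4.352 and ζ = 6/(2ω_n) = 0.6894.
2% settling time T_s ≈ 4/(ζω_n) = 4/3 = 1.33 s.

T_s ≈ 1.33 s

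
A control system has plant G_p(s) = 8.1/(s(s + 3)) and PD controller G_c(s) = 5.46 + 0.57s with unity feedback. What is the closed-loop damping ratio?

Forward path: (5.46 + 0.57s)·8.1/(s(s+3)). The closed-loop characteristic equation is s² + (3 + 8.1·0.57)s + 8.1·5.46 = 0.
That is s² + 7.617s + 44.23 = 0, so ω_n = 6.65 rad/s and ζ = 7.617/(2·6.65) = 0.5727.

ζ = 0.573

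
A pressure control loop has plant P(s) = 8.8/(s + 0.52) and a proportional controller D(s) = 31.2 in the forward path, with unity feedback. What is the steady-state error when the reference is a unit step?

0.00189

The loop is type 0. Static position error constant K_pos = D(0)·P(0) = 31.2·16.92 = 528.
Steady-state error to a unit step: e_ss = 1/(1+K_pos) = 1/529 = 0.00189.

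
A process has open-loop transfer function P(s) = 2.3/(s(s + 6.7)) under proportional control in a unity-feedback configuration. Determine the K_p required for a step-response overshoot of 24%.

K_p = 28.5

From %OS = 100·exp(−πζ/√(1−ζ²)) = 24%, ζ = −ln(0.24)/√(π²+ln²(0.24)) = 0.4136.
Characteristic equation s² + 6.7s + 2.3K_p = 0 gives ζ = 6.7/(2√(2.3K_p)).
Setting ζ = 0.4136: √(2.3K_p) = 6.7/(2·0.4136) = 8.1, so K_p = 65.61/2.3 = 28.5.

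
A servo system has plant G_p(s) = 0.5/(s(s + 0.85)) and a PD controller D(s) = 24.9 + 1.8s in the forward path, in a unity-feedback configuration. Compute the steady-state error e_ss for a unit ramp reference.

The loop has one pole at the origin (type 1). Velocity error constant K_v = lim_{s→0} s·D(s)G_p(s) = 24.9·0.5/0.85 = 14.65.
Steady-state error to a unit ramp: e_ss = 1/K_v = 0.0683.

0.0683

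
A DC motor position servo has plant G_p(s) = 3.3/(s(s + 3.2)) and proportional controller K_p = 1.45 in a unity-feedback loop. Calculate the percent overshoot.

Closed-loop characteristic equation: s² + 3.2s + 4.785 = 0, so ω_n = 2.187 rad/s and ζ = 3.2/(2·2.187) = 0.7314.
%OS = 100·exp(−πζ/√(1−ζ²)) = 100·exp(−π·0.7314/√0.465) = 3.44%.

3.44%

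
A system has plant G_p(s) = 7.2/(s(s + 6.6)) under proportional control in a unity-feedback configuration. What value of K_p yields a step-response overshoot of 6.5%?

From %OS = 100·exp(−πζ/√(1−ζ²)) = 6.5%, ζ = −ln(0.065)/√(π²+ln²(0.065)) = 0.6564.
Characteristic equation s² + 6.6s + 7.2K_p = 0 gives ζ = 6.6/(2√(7.2K_p)).
Setting ζ = 0.6564: √(7.2K_p) = 6.6/(2·0.6564) = 5.027, so K_p = 25.28/7.2 = 3.51.

K_p = 3.51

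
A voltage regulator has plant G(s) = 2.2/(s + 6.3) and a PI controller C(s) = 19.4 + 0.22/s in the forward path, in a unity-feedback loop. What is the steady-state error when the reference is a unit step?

The open loop C(s)G(s) has a pole at the origin (type 1), so the static position error constant is infinite and e_ss = 1/(1+∞) = 0.

0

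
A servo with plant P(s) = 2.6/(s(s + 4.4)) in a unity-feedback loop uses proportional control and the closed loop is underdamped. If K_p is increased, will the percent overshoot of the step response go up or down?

increase

ζ = 4.4/(2√(2.6K_p)) decreases as K_p grows; lower damping means more overshoot.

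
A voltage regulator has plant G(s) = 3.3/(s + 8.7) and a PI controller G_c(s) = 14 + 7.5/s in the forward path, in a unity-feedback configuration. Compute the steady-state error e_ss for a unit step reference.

0

The open loop G_c(s)G(s) has a pole at the origin (type 1), so the static position error constant is infinite and e_ss = 1/(1+∞) = 0.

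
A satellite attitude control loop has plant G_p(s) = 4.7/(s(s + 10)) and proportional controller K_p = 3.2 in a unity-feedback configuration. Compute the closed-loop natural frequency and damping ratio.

ω_n = 3.88 rad/s, ζ = 1.29

The closed-loop denominator is s(s+10) + 3.2·4.7 = s² + 10s + 15.04.
So ω_n² = 15.04 ⇒ ω_n = 3.878 rad/s, and ζ = 10/(2ω_n) = 1.29.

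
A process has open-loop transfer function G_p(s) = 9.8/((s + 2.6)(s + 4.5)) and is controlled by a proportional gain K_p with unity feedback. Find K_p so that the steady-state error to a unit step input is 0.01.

K_p = 118

The loop is type 0, so e_ss(step) = 1/(1 + K_pos) with K_pos = K_p·G_p(0).
G_p(0) = 0.8376. Require 1/(1 + K_p·0.8376) = 0.01, so 1 + 0.8376·K_p = 100.
K_p = (100 − 1)/0.8376 = 118.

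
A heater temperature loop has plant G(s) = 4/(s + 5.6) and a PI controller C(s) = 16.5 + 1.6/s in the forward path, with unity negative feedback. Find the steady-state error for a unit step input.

0

The open loop C(s)G(s) has a pole at the origin (type 1), so the static position error constant is infinite and e_ss = 1/(1+∞) = 0.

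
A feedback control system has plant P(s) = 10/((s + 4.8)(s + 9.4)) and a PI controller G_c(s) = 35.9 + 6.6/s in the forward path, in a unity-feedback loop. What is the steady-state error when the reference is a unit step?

The open loop G_c(s)P(s) has a pole at the origin (type 1), so the static position error constant is infinite and e_ss = 1/(1+∞) = 0.

0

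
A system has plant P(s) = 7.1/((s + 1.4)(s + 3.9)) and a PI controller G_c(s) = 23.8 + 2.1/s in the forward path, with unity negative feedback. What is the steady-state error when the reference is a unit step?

The open loop G_c(s)P(s) has a pole at the origin (type 1), so the static position error constant is infinite and e_ss = 1/(1+∞) = 0.

0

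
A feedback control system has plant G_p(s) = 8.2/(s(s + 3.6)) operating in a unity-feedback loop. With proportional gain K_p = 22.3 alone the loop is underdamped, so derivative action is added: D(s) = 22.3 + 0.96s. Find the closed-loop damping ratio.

Forward path: (22.3 + 0.96s)·8.2/(s(s+3.6)). The closed-loop characteristic equation is s² + (3.6 + 8.2·0.96)s + 8.2·22.3 = 0.
That is s² + 11.47s + 182.9 = 0, so ω_n = 13.52 rad/s and ζ = 11.47/(2·13.52) = 0.4242.

ζ = 0.424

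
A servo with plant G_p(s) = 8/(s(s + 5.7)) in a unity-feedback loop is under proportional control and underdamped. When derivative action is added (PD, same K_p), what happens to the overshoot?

With PD the characteristic equation becomes s² + (a + K·K_d)s + K·K_p = 0; the damping term grows, ζ rises, overshoot falls.

decrease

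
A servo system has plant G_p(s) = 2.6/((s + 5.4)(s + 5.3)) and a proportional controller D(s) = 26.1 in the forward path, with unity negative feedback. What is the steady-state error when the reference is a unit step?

0.297

The loop is type 0. Static position error constant K_pos = D(0)·G_p(0) = 26.1·0.09085 = 2.371.
Steady-state error to a unit step: e_ss = 1/(1+K_pos) = 1/3.371 = 0.297.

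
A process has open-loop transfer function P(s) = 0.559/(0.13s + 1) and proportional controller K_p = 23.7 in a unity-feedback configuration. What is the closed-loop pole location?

s = -109.6

Closed loop: T(s) = K_p·P/(1+K_p·P) = 13.25/(0.13s + 1 + 13.25), with pole at s = −(1 + 13.25)/0.13 = −109.6.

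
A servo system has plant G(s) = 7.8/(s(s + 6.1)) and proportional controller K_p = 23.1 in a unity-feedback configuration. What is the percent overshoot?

From 1 + K_pG(s) = 0: s² + 6.1s + 180.2 = 0 ⇒ ω_n = 13.42, ζ = 0.2272.
%OS = 100·exp(−πζ/√(1−ζ²)) = 100·exp(−π·0.2272/√0.9484) = 48%.

48%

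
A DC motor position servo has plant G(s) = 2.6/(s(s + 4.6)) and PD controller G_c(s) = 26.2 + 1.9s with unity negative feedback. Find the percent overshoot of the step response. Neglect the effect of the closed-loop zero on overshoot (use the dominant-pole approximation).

Forward path: (26.2 + 1.9s)·2.6/(s(s+4.6)). The closed-loop characteristic equation is s² + (4.6 + 2.6·1.9)s + 2.6·26.2 = 0.
That is s² + 9.54s + 68.12 = 0, so ω_n = 8.253 rad/s and ζ = 9.54/(2·8.253) = 0.5779.
%OS = 100·exp(−πζ/√(1−ζ²)) = 10.8%.

10.8%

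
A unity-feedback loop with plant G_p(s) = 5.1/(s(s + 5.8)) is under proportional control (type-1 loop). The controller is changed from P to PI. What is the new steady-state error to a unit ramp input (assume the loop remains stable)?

0

The integrator raises the loop to type 2, so K_v → ∞ and e_ss to a ramp is zero.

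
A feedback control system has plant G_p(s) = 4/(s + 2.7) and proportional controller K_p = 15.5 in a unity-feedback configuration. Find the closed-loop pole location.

s = -64.7

Closed-loop transfer function: T(s) = K_p·G_p(s)/(1 + K_p·G_p(s)) = 62/(s + 2.7 + 62) = 62/(s + 64.7).
The closed-loop pole is at s = −64.7.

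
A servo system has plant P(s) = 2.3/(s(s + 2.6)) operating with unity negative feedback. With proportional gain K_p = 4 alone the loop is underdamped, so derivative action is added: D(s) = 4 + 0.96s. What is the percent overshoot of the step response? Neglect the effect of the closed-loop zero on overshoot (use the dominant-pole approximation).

Forward path: (4 + 0.96s)·2.3/(s(s+2.6)). The closed-loop characteristic equation is s² + (2.6 + 2.3·0.96)s + 2.3·4 = 0.
That is s² + 4.808s + 9.2 = 0, so ω_n = 3.033 rad/s and ζ = 4.808/(2·3.033) = 0.7926.
%OS = 100·exp(−πζ/√(1−ζ²)) = 1.69%.

1.69%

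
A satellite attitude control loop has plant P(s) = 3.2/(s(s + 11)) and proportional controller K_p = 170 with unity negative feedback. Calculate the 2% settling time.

Closed-loop characteristic equation: s² + 11s + 544 = 0, so ω_n = 23.32 rad/s and ζ = 11/(2·23.32) = 0.2358.
2% settling time T_s ≈ 4/(ζω_n) = 4/5.5 = 0.727 s.

T_s ≈ 0.727 s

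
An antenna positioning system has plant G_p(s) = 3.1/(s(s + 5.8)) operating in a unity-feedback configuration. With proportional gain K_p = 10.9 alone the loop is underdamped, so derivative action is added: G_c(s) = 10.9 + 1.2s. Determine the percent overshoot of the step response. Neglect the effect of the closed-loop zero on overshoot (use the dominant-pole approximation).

1.13%

Forward path: (10.9 + 1.2s)·3.1/(s(s+5.8)). The closed-loop characteristic equation is s² + (5.8 + 3.1·1.2)s + 3.1·10.9 = 0.
That is s² + 9.52s + 33.79 = 0, so ω_n = 5.813 rad/s and ζ = 9.52/(2·5.813) = 0.8189.
%OS = 100·exp(−πζ/√(1−ζ²)) = 1.13%.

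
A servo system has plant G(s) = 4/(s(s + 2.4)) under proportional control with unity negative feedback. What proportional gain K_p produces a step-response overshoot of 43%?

From %OS = 100·exp(−πζ/√(1−ζ²)) = 43%, ζ = −ln(0.43)/√(π²+ln²(0.43)) = 0.2594.
Characteristic equation s² + 2.4s + 4K_p = 0 gives ζ = 2.4/(2√(4K_p)).
Setting ζ = 0.2594: √(4K_p) = 2.4/(2·0.2594) = 4.625, so K_p = 21.39/4 = 5.35.

K_p = 5.35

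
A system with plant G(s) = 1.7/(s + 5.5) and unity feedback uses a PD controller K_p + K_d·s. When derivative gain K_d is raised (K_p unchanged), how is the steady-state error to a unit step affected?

unchanged

K_d affects only the transient (the s-coefficient); the DC loop gain, and hence e_ss, depends only on K_p.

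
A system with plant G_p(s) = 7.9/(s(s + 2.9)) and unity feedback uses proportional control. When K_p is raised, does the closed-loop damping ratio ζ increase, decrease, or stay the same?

ζ = 2.9/(2√(7.9K_p)); increasing K_p raises the denominator, so ζ falls.

decrease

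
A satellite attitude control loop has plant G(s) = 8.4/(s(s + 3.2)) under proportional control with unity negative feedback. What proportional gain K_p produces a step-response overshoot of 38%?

From %OS = 100·exp(−πζ/√(1−ζ²)) = 38%, ζ = −ln(0.38)/√(π²+ln²(0.38)) = 0.2943.
Characteristic equation s² + 3.2s + 8.4K_p = 0 gives ζ = 3.2/(2√(8.4K_p)).
Setting ζ = 0.2943: √(8.4K_p) = 3.2/(2·0.2943) = 5.436, so K_p = 29.55/8.4 = 3.52.

K_p = 3.52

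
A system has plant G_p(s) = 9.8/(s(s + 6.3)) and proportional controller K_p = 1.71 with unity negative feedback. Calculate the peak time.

The closed-loop denominator s² + 6.3s + 16.76 gives ω_n = √16.76 = 4.094 and ζ = 6.3/(2ω_n) = 0.7695.
Damped frequency ω_d = ω_n√(1−ζ²) = 2.614 rad/s, so peak time T_p = π/ω_d = 1.2 s.

T_p = 1.2 s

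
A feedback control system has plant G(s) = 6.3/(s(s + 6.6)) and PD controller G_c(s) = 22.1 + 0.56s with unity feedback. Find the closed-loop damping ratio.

Forward path: (22.1 + 0.56s)·6.3/(s(s+6.6)). The closed-loop characteristic equation is s² + (6.6 + 6.3·0.56)s + 6.3·22.1 = 0.
That is s² + 10.13s + 139.2 = 0, so ω_n = 11.8 rad/s and ζ = 10.13/(2·11.8) = 0.4292.

ζ = 0.429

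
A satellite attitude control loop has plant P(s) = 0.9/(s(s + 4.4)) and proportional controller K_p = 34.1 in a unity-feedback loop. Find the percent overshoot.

Closed-loop characteristic equation: s² + 4.4s + 30.69 = 0, so ω_n = 5.54 rad/s and ζ = 4.4/(2·5.54) = 0.3971.
%OS = 100·exp(−πζ/√(1−ζ²)) = 100·exp(−π·0.3971/√0.8423) = 25.7%.

25.7%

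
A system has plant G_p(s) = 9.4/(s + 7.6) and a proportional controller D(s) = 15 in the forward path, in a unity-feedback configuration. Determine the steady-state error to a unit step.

The loop is type 0. Static position error constant K_pos = D(0)·G_p(0) = 15·1.237 = 18.55.
Steady-state error to a unit step: e_ss = 1/(1+K_pos) = 1/19.55 = 0.0511.

0.0511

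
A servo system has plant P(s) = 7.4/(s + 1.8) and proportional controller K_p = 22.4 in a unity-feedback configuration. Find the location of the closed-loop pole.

Closed-loop transfer function: T(s) = K_p·P(s)/(1 + K_p·P(s)) = 165.8/(s + 1.8 + 165.8) = 165.8/(s + 167.6).
The closed-loop pole is at s = −167.6.

s = -167.6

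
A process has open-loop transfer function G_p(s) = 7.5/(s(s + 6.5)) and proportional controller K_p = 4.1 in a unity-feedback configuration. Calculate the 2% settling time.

T_s ≈ 1.23 s

Closed-loop characteristic equation: s² + 6.5s + 30.75 = 0, so ω_n = 5.545 rad/s and ζ = 6.5/(2·5.545) = 0.5861.
2% settling time T_s ≈ 4/(ζω_n) = 4/3.25 = 1.23 s.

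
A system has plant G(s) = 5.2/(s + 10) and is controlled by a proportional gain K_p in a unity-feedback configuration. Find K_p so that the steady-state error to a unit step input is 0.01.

K_p = 190

Steady-state error for a unit step on this type-0 loop is 1/(1 + K_p·G(0)).
G(0) = 0.52. Require 1/(1 + K_p·0.52) = 0.01, so 1 + 0.52·K_p = 100.
K_p = (100 − 1)/0.52 = 190.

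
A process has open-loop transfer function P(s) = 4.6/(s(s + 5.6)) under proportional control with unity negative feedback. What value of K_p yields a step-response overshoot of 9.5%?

From %OS = 100·exp(−πζ/√(1−ζ²)) = 9.5%, ζ = −ln(0.095)/√(π²+ln²(0.095)) = 0.5996.
Characteristic equation s² + 5.6s + 4.6K_p = 0 gives ζ = 5.6/(2√(4.6K_p)).
Setting ζ = 0.5996: √(4.6K_p) = 5.6/(2·0.5996) = 4.67, so K_p = 21.81/4.6 = 4.74.

K_p = 4.74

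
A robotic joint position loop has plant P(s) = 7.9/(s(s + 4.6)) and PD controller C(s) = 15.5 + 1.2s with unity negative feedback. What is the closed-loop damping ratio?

ζ = 0.636

Forward path: (15.5 + 1.2s)·7.9/(s(s+4.6)). The closed-loop characteristic equation is s² + (4.6 + 7.9·1.2)s + 7.9·15.5 = 0.
That is s² + 14.08s + 122.5 = 0, so ω_n = 11.07 rad/s and ζ = 14.08/(2·11.07) = 0.6362.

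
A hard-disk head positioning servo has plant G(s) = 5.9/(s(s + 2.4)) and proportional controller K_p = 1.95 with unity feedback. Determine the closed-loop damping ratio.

ζ = 0.354

The closed-loop denominator is s(s+2.4) + 1.95·5.9 = s² + 2.4s + 11.51.
So ω_n² = 11.51 ⇒ ω_n = 3.392 rad/s, and ζ = 2.4/(2ω_n) = 0.354.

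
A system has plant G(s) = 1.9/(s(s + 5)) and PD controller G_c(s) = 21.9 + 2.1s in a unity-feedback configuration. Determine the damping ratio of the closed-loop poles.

ζ = 0.697

Forward path: (21.9 + 2.1s)·1.9/(s(s+5)). The closed-loop characteristic equation is s² + (5 + 1.9·2.1)s + 1.9·21.9 = 0.
That is s² + 8.99s + 41.61 = 0, so ω_n = 6.451 rad/s and ζ = 8.99/(2·6.451) = 0.6968.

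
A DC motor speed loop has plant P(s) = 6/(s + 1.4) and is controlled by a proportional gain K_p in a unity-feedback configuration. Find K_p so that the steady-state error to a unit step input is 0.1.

The loop is type 0, so e_ss(step) = 1/(1 + K_pos) with K_pos = K_p·P(0).
P(0) = 4.286. Require 1/(1 + K_p·4.286) = 0.1, so 1 + 4.286·K_p = 10.
K_p = (10 − 1)/4.286 = 2.1.

K_p = 2.1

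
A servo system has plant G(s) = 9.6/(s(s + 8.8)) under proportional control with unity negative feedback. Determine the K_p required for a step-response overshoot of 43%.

K_p = 30

From %OS = 100·exp(−πζ/√(1−ζ²)) = 43%, ζ = −ln(0.43)/√(π²+ln²(0.43)) = 0.2594.
Characteristic equation s² + 8.8s + 9.6K_p = 0 gives ζ = 8.8/(2√(9.6K_p)).
Setting ζ = 0.2594: √(9.6K_p) = 8.8/(2·0.2594) = 16.96, so K_p = 287.6/9.6 = 30.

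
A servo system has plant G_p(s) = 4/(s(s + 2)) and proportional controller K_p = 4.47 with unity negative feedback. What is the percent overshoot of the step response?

46.5%

Closed-loop characteristic equation: s² + 2s + 17.88 = 0, so ω_n = 4.228 rad/s and ζ = 2/(2·4.228) = 0.2365.
%OS = 100·exp(−πζ/√(1−ζ²)) = 100·exp(−π·0.2365/√0.9441) = 46.5%.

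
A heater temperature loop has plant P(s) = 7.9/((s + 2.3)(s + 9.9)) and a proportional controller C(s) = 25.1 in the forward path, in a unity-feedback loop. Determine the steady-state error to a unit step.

The loop is type 0. Static position error constant K_pos = C(0)·P(0) = 25.1·0.3469 = 8.708.
Steady-state error to a unit step: e_ss = 1/(1+K_pos) = 1/9.708 = 0.103.

0.103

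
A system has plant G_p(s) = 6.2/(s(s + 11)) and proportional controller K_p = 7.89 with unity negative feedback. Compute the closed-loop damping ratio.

1 + K_p·G_p(s) = 0 gives s² + 11s + 48.92 = 0.
Matching s² + 2ζω_n s + ω_n²: ω_n = √48.92 = 6.994 rad/s and 2ζω_n = 11, so ζ = 11/(2·6.994) = 0.786.

ζ = 0.786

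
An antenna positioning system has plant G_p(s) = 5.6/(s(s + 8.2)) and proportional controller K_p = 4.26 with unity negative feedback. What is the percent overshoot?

The closed-loop denominator s² + 8.2s + 23.86 gives ω_n = √23.86 = 4.884 and ζ = 8.2/(2ω_n) = 0.8394.
%OS = 100·exp(−πζ/√(1−ζ²)) = 100·exp(−π·0.8394/√0.2954) = 0.781%.

0.781%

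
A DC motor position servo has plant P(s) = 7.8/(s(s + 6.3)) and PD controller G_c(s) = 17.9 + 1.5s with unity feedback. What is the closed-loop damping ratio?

Forward path: (17.9 + 1.5s)·7.8/(s(s+6.3)). The closed-loop characteristic equation is s² + (6.3 + 7.8·1.5)s + 7.8·17.9 = 0.
That is s² + 18s + 139.6 = 0, so ω_n = 11.82 rad/s and ζ = 18/(2·11.82) = 0.7617.

ζ = 0.762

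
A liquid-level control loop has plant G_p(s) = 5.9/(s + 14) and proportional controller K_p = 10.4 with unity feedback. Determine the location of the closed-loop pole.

s = -75.36

Closed-loop transfer function: T(s) = K_p·G_p(s)/(1 + K_p·G_p(s)) = 61.36/(s + 14 + 61.36) = 61.36/(s + 75.36).
The closed-loop pole is at s = −75.36.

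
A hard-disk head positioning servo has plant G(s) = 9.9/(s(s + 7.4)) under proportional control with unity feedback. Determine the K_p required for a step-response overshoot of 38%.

From %OS = 100·exp(−πζ/√(1−ζ²)) = 38%, ζ = −ln(0.38)/√(π²+ln²(0.38)) = 0.2943.
Characteristic equation s² + 7.4s + 9.9K_p = 0 gives ζ = 7.4/(2√(9.9K_p)).
Setting ζ = 0.2943: √(9.9K_p) = 7.4/(2·0.2943) = 12.57, so K_p = 158/9.9 = 16.

K_p = 16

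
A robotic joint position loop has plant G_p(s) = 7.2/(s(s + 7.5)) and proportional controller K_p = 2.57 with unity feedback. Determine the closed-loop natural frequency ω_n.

1 + K_p·G_p(s) = 0 gives s² + 7.5s + 18.5 = 0.
Matching s² + 2ζω_n s + ω_n²: ω_n = √18.5 = 4.302 rad/s and 2ζω_n = 7.5, so ζ = 7.5/(2·4.302) = 0.872.

ω_n = 4.3 rad/s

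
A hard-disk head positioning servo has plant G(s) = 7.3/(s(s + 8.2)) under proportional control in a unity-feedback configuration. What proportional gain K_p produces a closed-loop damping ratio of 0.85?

K_p = 3.19

Closed-loop characteristic equation: s² + 8.2s + K_p·7.3 = 0.
So ω_n = √(7.3K_p) and 2ζω_n = 8.2, giving ζ = 8.2/(2√(7.3K_p)).
Setting ζ = 0.85: √(7.3K_p) = 8.2/(2·0.85) = 4.824, so K_p = 23.27/7.3 = 3.19.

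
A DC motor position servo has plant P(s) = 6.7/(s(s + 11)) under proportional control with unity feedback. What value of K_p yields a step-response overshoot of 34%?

K_p = 42.8

From %OS = 100·exp(−πζ/√(1−ζ²)) = 34%, ζ = −ln(0.34)/√(π²+ln²(0.34)) = 0.3248.
Characteristic equation s² + 11s + 6.7K_p = 0 gives ζ = 11/(2√(6.7K_p)).
Setting ζ = 0.3248: √(6.7K_p) = 11/(2·0.3248) = 16.93, so K_p = 286.8/6.7 = 42.8.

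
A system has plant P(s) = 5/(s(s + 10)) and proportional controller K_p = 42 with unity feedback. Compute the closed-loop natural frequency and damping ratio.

ω_n = 14.5 rad/s, ζ = 0.345

The closed-loop denominator is s(s+10) + 42·5 = s² + 10s + 210.
Matching s² + 2ζω_n s + ω_n²: ω_n = √210 = 14.49 rad/s and 2ζω_n = 10, so ζ = 10/(2·14.49) = 0.345.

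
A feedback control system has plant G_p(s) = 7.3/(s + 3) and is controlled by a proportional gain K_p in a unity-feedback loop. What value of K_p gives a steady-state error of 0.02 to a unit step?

K_p = 20.1

For a type-0 loop with proportional control, e_ss = 1/(1 + K_p·G_p(0)).
G_p(0) = 2.433. Require 1/(1 + K_p·2.433) = 0.02, so 1 + 2.433·K_p = 50.
K_p = (50 − 1)/2.433 = 20.1.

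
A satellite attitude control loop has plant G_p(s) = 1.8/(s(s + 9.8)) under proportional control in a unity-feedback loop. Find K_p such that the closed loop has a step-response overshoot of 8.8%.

K_p = 35.6

From %OS = 100·exp(−πζ/√(1−ζ²)) = 8.8%, ζ = −ln(0.088)/√(π²+ln²(0.088)) = 0.6119.
Characteristic equation s² + 9.8s + 1.8K_p = 0 gives ζ = 9.8/(2√(1.8K_p)).
Setting ζ = 0.6119: √(1.8K_p) = 9.8/(2·0.6119) = 8.008, so K_p = 64.13/1.8 = 35.6.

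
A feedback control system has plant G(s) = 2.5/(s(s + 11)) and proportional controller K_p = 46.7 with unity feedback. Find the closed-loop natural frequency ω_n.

1 + K_p·G(s) = 0 gives s² + 11s + 116.8 = 0.
So ω_n² = 116.8 ⇒ ω_n = 10.81 rad/s, and ζ = 11/(2ω_n) = 0.509.

ω_n = 10.8 rad/s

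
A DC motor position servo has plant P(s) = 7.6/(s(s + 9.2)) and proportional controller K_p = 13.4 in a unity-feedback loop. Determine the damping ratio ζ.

1 + K_p·P(s) = 0 gives s² + 9.2s + 101.8 = 0.
So ω_n² = 101.8 ⇒ ω_n = 10.09 rad/s, and ζ = 9.2/(2ω_n) = 0.456.

ζ = 0.456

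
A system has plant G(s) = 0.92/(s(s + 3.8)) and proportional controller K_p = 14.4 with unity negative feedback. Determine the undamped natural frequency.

With unity feedback the closed-loop characteristic equation is s² + 3.8s + 14.4·0.92 = s² + 3.8s + 13.25 = 0.
Matching s² + 2ζω_n s + ω_n²: ω_n = √13.25 = 3.64 rad/s and 2ζω_n = 3.8, so ζ = 3.8/(2·3.64) = 0.522.

ω_n = 3.64 rad/s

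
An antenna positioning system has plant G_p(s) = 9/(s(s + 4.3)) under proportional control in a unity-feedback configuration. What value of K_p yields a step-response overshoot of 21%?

From %OS = 100·exp(−πζ/√(1−ζ²)) = 21%, ζ = −ln(0.21)/√(π²+ln²(0.21)) = 0.4449.
Characteristic equation s² + 4.3s + 9K_p = 0 gives ζ = 4.3/(2√(9K_p)).
Setting ζ = 0.4449: √(9K_p) = 4.3/(2·0.4449) = 4.833, so K_p = 23.35/9 = 2.59.

K_p = 2.59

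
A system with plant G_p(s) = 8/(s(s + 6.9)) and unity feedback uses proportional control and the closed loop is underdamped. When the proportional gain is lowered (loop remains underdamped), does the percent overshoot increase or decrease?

decrease

ζ = 6.9/(2√(8K_p)) rises as K_p falls; higher damping means less overshoot.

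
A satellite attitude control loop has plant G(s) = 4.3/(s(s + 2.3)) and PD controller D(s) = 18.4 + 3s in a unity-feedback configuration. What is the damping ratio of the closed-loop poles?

ζ = 0.854

Forward path: (18.4 + 3s)·4.3/(s(s+2.3)). The closed-loop characteristic equation is s² + (2.3 + 4.3·3)s + 4.3·18.4 = 0.
That is s² + 15.2s + 79.12 = 0, so ω_n = 8.895 rad/s and ζ = 15.2/(2·8.895) = 0.8544.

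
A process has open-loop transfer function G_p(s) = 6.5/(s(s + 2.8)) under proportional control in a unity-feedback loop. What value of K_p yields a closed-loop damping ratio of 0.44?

Closed-loop characteristic equation: s² + 2.8s + K_p·6.5 = 0.
So ω_n = √(6.5K_p) and 2ζω_n = 2.8, giving ζ = 2.8/(2√(6.5K_p)).
Setting ζ = 0.44: √(6.5K_p) = 2.8/(2·0.44) = 3.182, so K_p = 10.12/6.5 = 1.56.

K_p = 1.56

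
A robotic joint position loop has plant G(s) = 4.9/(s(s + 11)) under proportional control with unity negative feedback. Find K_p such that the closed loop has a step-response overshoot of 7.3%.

From %OS = 100·exp(−πζ/√(1−ζ²)) = 7.3%, ζ = −ln(0.073)/√(π²+ln²(0.073)) = 0.6401.
Characteristic equation s² + 11s + 4.9K_p = 0 gives ζ = 11/(2√(4.9K_p)).
Setting ζ = 0.6401: √(4.9K_p) = 11/(2·0.6401) = 8.593, so K_p = 73.83/4.9 = 15.1.

K_p = 15.1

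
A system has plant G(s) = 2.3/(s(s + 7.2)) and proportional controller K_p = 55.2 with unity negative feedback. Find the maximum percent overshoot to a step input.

34.7%

The closed-loop denominator s² + 7.2s + 127 gives ω_n = √127 = 11.27 and ζ = 7.2/(2ω_n) = 0.3195.
%OS = 100·exp(−πζ/√(1−ζ²)) = 100·exp(−π·0.3195/√0.8979) = 34.7%.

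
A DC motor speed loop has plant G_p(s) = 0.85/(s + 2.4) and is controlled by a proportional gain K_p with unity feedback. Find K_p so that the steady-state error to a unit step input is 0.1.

Steady-state error for a unit step on this type-0 loop is 1/(1 + K_p·G_p(0)).
G_p(0) = 0.3542. Require 1/(1 + K_p·0.3542) = 0.1, so 1 + 0.3542·K_p = 10.
K_p = (10 − 1)/0.3542 = 25.4.

K_p = 25.4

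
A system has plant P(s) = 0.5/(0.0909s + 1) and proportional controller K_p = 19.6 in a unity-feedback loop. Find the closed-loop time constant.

Closed loop: T(s) = K_p·P/(1+K_p·P) = 9.8/(0.0909s + 1 + 9.8), with pole at s = −(1 + 9.8)/0.0909 = −118.8.
Closed-loop time constant τ = 1/118.8 = 0.00842 s.

τ = 0.00842 s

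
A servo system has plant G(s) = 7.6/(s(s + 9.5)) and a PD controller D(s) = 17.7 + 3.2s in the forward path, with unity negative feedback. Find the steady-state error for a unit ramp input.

The loop has one pole at the origin (type 1). Velocity error constant K_v = lim_{s→0} s·D(s)G(s) = 17.7·7.6/9.5 = 14.16.
Steady-state error to a unit ramp: e_ss = 1/K_v = 0.0706.

0.0706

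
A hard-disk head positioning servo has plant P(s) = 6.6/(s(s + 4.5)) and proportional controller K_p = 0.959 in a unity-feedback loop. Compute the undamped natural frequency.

1 + K_p·P(s) = 0 gives s² + 4.5s + 6.329 = 0.
So ω_n² = 6.329 ⇒ ω_n = 2.516 rad/s, and ζ = 4.5/(2ω_n) = 0.894.

ω_n = 2.52 rad/s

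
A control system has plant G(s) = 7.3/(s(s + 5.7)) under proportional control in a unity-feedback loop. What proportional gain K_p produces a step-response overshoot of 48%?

K_p = 21.5

From %OS = 100·exp(−πζ/√(1−ζ²)) = 48%, ζ = −ln(0.48)/√(π²+ln²(0.48)) = 0.2275.
Characteristic equation s² + 5.7s + 7.3K_p = 0 gives ζ = 5.7/(2√(7.3K_p)).
Setting ζ = 0.2275: √(7.3K_p) = 5.7/(2·0.2275) = 12.53, so K_p = 156.9/7.3 = 21.5.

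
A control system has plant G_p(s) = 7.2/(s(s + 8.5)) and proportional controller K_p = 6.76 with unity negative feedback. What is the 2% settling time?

Closed-loop characteristic equation: s² + 8.5s + 48.67 = 0, so ω_n = 6.977 rad/s and ζ = 8.5/(2·6.977) = 0.6092.
2% settling time T_s ≈ 4/(ζω_n) = 4/4.25 = 0.941 s.

T_s ≈ 0.941 s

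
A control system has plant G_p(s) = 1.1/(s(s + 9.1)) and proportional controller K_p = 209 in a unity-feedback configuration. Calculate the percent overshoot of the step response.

37.2%

Closed-loop characteristic equation: s² + 9.1s + 229.9 = 0, so ω_n = 15.16 rad/s and ζ = 9.1/(2·15.16) = 0.3001.
%OS = 100·exp(−πζ/√(1−ζ²)) = 100·exp(−π·0.3001/√0.9099) = 37.2%.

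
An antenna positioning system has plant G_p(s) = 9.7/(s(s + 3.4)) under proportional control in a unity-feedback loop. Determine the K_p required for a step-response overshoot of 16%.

From %OS = 100·exp(−πζ/√(1−ζ²)) = 16%, ζ = −ln(0.16)/√(π²+ln²(0.16)) = 0.5039.
Characteristic equation s² + 3.4s + 9.7K_p = 0 gives ζ = 3.4/(2√(9.7K_p)).
Setting ζ = 0.5039: √(9.7K_p) = 3.4/(2·0.5039) = 3.374, so K_p = 11.38/9.7 = 1.17.

K_p = 1.17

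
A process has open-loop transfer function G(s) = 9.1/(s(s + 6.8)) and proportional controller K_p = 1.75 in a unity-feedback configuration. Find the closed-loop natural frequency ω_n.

With unity feedback the closed-loop characteristic equation is s² + 6.8s + 1.75·9.1 = s² + 6.8s + 15.92 = 0.
Matching s² + 2ζω_n s + ω_n²: ω_n = √15.92 = 3.991 rad/s and 2ζω_n = 6.8, so ζ = 6.8/(2·3.991) = 0.852.

ω_n = 3.99 rad/s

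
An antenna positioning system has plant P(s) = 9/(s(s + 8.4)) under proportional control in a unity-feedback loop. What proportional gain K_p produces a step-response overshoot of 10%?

K_p = 5.61

From %OS = 100·exp(−πζ/√(1−ζ²)) = 10%, ζ = −ln(0.1)/√(π²+ln²(0.1)) = 0.5912.
Characteristic equation s² + 8.4s + 9K_p = 0 gives ζ = 8.4/(2√(9K_p)).
Setting ζ = 0.5912: √(9K_p) = 8.4/(2·0.5912) = 7.105, so K_p = 50.48/9 = 5.61.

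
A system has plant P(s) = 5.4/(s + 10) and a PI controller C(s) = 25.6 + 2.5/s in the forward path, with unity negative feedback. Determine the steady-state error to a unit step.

0

The open loop C(s)P(s) has a pole at the origin (type 1), so the static position error constant is infinite and e_ss = 1/(1+∞) = 0.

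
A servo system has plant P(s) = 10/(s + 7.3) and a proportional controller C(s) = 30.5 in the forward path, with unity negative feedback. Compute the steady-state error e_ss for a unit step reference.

The loop is type 0. Static position error constant K_pos = C(0)·P(0) = 30.5·1.37 = 41.78.
Steady-state error to a unit step: e_ss = 1/(1+K_pos) = 1/42.78 = 0.0234.

0.0234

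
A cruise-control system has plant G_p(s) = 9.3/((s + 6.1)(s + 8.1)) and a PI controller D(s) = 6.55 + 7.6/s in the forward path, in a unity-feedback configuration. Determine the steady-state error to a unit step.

0

The open loop D(s)G_p(s) has a pole at the origin (type 1), so the static position error constant is infinite and e_ss = 1/(1+∞) = 0.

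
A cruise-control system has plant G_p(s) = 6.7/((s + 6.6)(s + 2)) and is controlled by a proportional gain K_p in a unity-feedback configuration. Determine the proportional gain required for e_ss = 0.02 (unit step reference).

K_p = 96.5

The loop is type 0, so e_ss(step) = 1/(1 + K_pos) with K_pos = K_p·G_p(0).
G_p(0) = 0.5076. Require 1/(1 + K_p·0.5076) = 0.02, so 1 + 0.5076·K_p = 50.
K_p = (50 − 1)/0.5076 = 96.5.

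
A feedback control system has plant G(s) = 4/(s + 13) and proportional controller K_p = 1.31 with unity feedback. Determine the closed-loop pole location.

s = -18.24

Closed-loop transfer function: T(s) = K_p·G(s)/(1 + K_p·G(s)) = 5.24/(s + 13 + 5.24) = 5.24/(s + 18.24).
The closed-loop pole is at s = −18.24.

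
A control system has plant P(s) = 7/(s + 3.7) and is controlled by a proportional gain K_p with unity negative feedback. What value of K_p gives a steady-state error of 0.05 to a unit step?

For a type-0 loop with proportional control, e_ss = 1/(1 + K_p·P(0)).
P(0) = 1.892. Require 1/(1 + K_p·1.892) = 0.05, so 1 + 1.892·K_p = 20.
K_p = (20 − 1)/1.892 = 10.

K_p = 10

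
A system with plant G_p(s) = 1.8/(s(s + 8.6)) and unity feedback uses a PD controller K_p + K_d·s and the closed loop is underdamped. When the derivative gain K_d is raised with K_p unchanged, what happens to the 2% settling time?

Characteristic equation s² + (8.6 + 1.8K_d)s + 1.8K_p = 0: raising K_d increases ζω_n = (8.6+1.8K_d)/2 while the loop stays underdamped, so T_s ≈ 4/(ζω_n) decreases.

decrease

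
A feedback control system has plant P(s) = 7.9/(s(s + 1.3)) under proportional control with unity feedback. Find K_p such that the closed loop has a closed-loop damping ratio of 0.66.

K_p = 0.123

Closed-loop characteristic equation: s² + 1.3s + K_p·7.9 = 0.
So ω_n = √(7.9K_p) and 2ζω_n = 1.3, giving ζ = 1.3/(2√(7.9K_p)).
Setting ζ = 0.66: √(7.9K_p) = 1.3/(2·0.66) = 0.9848, so K_p = 0.9699/7.9 = 0.123.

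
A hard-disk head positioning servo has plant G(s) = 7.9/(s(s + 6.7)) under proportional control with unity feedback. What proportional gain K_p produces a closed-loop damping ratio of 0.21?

Closed-loop characteristic equation: s² + 6.7s + K_p·7.9 = 0.
So ω_n = √(7.9K_p) and 2ζω_n = 6.7, giving ζ = 6.7/(2√(7.9K_p)).
Setting ζ = 0.21: √(7.9K_p) = 6.7/(2·0.21) = 15.95, so K_p = 254.5/7.9 = 32.2.

K_p = 32.2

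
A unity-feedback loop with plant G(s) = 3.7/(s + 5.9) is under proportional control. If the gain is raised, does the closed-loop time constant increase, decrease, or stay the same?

decrease

Closed-loop pole is at s = −(5.9+K_p·3.7); larger K_p moves it further left, so τ = 1/(5.9+K_p·3.7) decreases.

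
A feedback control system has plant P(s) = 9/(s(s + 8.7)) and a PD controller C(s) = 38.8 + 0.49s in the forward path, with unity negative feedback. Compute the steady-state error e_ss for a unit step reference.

The open loop C(s)P(s) has a pole at the origin (type 1), so the static position error constant is infinite and e_ss = 1/(1+∞) = 0.

0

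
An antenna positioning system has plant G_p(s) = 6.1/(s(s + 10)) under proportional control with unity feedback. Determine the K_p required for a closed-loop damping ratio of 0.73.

K_p = 7.69

Closed-loop characteristic equation: s² + 10s + K_p·6.1 = 0.
So ω_n = √(6.1K_p) and 2ζω_n = 10, giving ζ = 10/(2√(6.1K_p)).
Setting ζ = 0.73: √(6.1K_p) = 10/(2·0.73) = 6.849, so K_p = 46.91/6.1 = 7.69.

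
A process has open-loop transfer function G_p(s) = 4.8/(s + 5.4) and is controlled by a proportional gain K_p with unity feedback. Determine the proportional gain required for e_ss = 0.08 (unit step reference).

For a type-0 loop with proportional control, e_ss = 1/(1 + K_p·G_p(0)).
G_p(0) = 0.8889. Require 1/(1 + K_p·0.8889) = 0.08, so 1 + 0.8889·K_p = 12.5.
K_p = (12.5 − 1)/0.8889 = 12.9.

K_p = 12.9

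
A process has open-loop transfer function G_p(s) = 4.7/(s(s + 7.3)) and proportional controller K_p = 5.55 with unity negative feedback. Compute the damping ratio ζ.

The closed-loop denominator is s(s+7.3) + 5.55·4.7 = s² + 7.3s + 26.09.
So ω_n² = 26.09 ⇒ ω_n = 5.107 rad/s, and ζ = 7.3/(2ω_n) = 0.715.

ζ = 0.715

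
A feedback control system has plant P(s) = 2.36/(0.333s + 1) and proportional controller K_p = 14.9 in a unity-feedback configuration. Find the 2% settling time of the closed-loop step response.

Closed loop: T(s) = K_p·P/(1+K_p·P) = 35.16/(0.333s + 1 + 35.16), with pole at s = −(1 + 35.16)/0.333 = −108.6.
τ = 1/108.6 = 0.009208 s, so 2% settling time ≈ 4τ = 0.0368 s.

T_s ≈ 0.0368 s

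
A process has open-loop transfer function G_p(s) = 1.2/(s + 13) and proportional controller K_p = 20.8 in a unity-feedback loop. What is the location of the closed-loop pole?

Closed-loop transfer function: T(s) = K_p·G_p(s)/(1 + K_p·G_p(s)) = 24.96/(s + 13 + 24.96) = 24.96/(s + 37.96).
The closed-loop pole is at s = −37.96.

s = -37.96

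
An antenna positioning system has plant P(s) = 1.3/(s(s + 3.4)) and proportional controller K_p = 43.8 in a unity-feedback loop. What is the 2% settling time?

From 1 + K_pP(s) = 0: s² + 3.4s + 56.94 = 0 ⇒ ω_n = 7.546, ζ = 0.2253.
2% settling time T_s ≈ 4/(ζω_n) = 4/1.7 = 2.35 s.

T_s ≈ 2.35 s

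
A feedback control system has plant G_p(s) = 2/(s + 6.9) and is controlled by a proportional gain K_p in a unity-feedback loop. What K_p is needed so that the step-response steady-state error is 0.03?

K_p = 112

Steady-state error for a unit step on this type-0 loop is 1/(1 + K_p·G_p(0)).
G_p(0) = 0.2899. Require 1/(1 + K_p·0.2899) = 0.03, so 1 + 0.2899·K_p = 33.33.
K_p = (33.33 − 1)/0.2899 = 112.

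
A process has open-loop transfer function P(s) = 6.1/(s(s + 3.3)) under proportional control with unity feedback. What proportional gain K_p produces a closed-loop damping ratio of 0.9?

K_p = 0.551

Closed-loop characteristic equation: s² + 3.3s + K_p·6.1 = 0.
So ω_n = √(6.1K_p) and 2ζω_n = 3.3, giving ζ = 3.3/(2√(6.1K_p)).
Setting ζ = 0.9: √(6.1K_p) = 3.3/(2·0.9) = 1.833, so K_p = 3.361/6.1 = 0.551.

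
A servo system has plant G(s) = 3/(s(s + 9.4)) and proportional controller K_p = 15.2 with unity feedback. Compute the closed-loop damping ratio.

The closed-loop denominator is s(s+9.4) + 15.2·3 = s² + 9.4s + 45.6.
So ω_n² = 45.6 ⇒ ω_n = 6.753 rad/s, and ζ = 9.4/(2ω_n) = 0.696.

ζ = 0.696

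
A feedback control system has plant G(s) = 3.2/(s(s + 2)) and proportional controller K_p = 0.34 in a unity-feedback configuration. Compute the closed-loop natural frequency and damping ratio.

ω_n = 1.04 rad/s, ζ = 0.959

The closed-loop denominator is s(s+2) + 0.34·3.2 = s² + 2s + 1.088.
So ω_n² = 1.088 ⇒ ω_n = 1.043 rad/s, and ζ = 2/(2ω_n) = 0.959.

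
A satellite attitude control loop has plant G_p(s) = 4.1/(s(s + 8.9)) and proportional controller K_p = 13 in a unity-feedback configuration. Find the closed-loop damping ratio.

With unity feedback the closed-loop characteristic equation is s² + 8.9s + 13·4.1 = s² + 8.9s + 53.3 = 0.
Matching s² + 2ζω_n s + ω_n²: ω_n = √53.3 = 7.301 rad/s and 2ζω_n = 8.9, so ζ = 8.9/(2·7.301) = 0.61.

ζ = 0.61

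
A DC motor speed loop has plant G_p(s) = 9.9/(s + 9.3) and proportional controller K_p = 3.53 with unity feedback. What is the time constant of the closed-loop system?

τ = 0.0226 s

Closed-loop transfer function: T(s) = K_p·G_p(s)/(1 + K_p·G_p(s)) = 34.95/(s + 9.3 + 34.95) = 34.95/(s + 44.25).
Time constant τ = 1/44.25 = 0.0226 s.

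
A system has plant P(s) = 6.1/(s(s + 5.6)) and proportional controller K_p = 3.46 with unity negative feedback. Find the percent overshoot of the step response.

From 1 + K_pP(s) = 0: s² + 5.6s + 21.11 = 0 ⇒ ω_n = 4.594, ζ = 0.6095.
%OS = 100·exp(−πζ/√(1−ζ²)) = 100·exp(−π·0.6095/√0.6285) = 8.94%.

8.94%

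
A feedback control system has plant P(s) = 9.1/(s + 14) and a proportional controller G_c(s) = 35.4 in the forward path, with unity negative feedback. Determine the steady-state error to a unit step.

0.0416

The loop is type 0. Static position error constant K_pos = G_c(0)·P(0) = 35.4·0.65 = 23.01.
Steady-state error to a unit step: e_ss = 1/(1+K_pos) = 1/24.01 = 0.0416.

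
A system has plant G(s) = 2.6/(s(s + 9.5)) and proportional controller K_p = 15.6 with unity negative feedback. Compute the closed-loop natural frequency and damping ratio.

1 + K_p·G(s) = 0 gives s² + 9.5s + 40.56 = 0.
So ω_n² = 40.56 ⇒ ω_n = 6.369 rad/s, and ζ = 9.5/(2ω_n) = 0.746.

ω_n = 6.37 rad/s, ζ = 0.746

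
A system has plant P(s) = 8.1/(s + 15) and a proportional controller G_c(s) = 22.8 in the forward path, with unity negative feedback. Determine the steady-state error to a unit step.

The loop is type 0. Static position error constant K_pos = G_c(0)·P(0) = 22.8·0.54 = 12.31.
Steady-state error to a unit step: e_ss = 1/(1+K_pos) = 1/13.31 = 0.0751.

0.0751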